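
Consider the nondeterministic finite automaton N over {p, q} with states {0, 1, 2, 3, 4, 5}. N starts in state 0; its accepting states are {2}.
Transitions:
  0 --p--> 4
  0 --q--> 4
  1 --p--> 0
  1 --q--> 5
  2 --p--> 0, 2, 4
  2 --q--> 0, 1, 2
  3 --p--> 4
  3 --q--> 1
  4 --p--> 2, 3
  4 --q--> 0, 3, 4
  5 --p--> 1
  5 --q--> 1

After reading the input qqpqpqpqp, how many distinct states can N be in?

4

Start: {0}
read q: {4}
read q: {0, 3, 4}
read p: {2, 3, 4}
read q: {0, 1, 2, 3, 4}
read p: {0, 2, 3, 4}
read q: {0, 1, 2, 3, 4}
read p: {0, 2, 3, 4}
read q: {0, 1, 2, 3, 4}
read p: {0, 2, 3, 4}
Final reachable set {0, 2, 3, 4} has 4 states.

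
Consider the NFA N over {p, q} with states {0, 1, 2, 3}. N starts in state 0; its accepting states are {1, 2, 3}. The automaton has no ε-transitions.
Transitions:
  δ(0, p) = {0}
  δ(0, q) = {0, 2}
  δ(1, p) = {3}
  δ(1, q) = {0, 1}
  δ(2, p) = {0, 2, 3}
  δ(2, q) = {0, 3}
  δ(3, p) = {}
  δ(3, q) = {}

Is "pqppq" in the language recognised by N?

Start: {0}
read p: {0}
read q: {0, 2}
read p: {0, 2, 3}
read p: {0, 2, 3}
read q: {0, 2, 3}
Reachable ∩ accepting = {2, 3} — nonempty.

accepted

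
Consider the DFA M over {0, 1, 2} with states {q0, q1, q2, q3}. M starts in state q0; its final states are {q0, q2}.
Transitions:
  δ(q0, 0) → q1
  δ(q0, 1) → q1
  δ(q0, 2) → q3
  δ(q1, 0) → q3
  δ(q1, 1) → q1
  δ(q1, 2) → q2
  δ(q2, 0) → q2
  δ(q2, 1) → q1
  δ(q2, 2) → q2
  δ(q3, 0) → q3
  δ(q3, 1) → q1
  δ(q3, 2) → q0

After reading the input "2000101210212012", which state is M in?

q0 --2--> q3
q3 --0--> q3
q3 --0--> q3
q3 --0--> q3
q3 --1--> q1
q1 --0--> q3
q3 --1--> q1
q1 --2--> q2
q2 --1--> q1
q1 --0--> q3
q3 --2--> q0
q0 --1--> q1
q1 --2--> q2
q2 --0--> q2
q2 --1--> q1
q1 --2--> q2

q2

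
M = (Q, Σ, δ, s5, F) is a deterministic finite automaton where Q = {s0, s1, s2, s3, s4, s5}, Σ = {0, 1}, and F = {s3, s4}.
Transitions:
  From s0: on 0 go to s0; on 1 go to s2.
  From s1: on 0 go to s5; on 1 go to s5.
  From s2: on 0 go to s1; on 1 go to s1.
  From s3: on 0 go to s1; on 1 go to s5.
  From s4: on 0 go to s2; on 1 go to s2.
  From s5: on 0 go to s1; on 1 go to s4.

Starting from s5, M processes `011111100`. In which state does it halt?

s1

s5 --0--> s1
s1 --1--> s5
s5 --1--> s4
s4 --1--> s2
s2 --1--> s1
s1 --1--> s5
s5 --1--> s4
s4 --0--> s2
s2 --0--> s1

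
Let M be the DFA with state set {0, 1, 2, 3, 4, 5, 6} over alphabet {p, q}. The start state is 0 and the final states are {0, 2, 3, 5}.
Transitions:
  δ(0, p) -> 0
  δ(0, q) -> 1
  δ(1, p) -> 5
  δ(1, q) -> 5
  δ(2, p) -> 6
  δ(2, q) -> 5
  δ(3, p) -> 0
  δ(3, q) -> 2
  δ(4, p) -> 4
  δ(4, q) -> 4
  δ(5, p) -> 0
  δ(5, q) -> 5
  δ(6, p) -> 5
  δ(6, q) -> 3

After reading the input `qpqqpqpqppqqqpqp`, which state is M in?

0 --q--> 1
1 --p--> 5
5 --q--> 5
5 --q--> 5
5 --p--> 0
0 --q--> 1
1 --p--> 5
5 --q--> 5
5 --p--> 0
0 --p--> 0
0 --q--> 1
1 --q--> 5
5 --q--> 5
5 --p--> 0
0 --q--> 1
1 --p--> 5

5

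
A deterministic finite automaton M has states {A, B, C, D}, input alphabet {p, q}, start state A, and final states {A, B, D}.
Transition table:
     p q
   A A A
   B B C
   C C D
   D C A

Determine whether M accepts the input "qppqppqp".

A --q--> A
A --p--> A
A --p--> A
A --q--> A
A --p--> A
A --p--> A
A --q--> A
A --p--> A
End in state A, which is an accepting state.

accepted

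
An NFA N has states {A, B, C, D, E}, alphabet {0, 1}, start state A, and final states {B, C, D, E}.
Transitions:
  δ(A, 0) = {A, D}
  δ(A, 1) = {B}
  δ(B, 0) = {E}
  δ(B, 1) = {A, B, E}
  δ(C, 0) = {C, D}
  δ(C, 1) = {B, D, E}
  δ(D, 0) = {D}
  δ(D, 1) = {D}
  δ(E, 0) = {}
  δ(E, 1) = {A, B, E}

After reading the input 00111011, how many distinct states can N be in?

4

Start: {A}
read 0: {A, D}
read 0: {A, D}
read 1: {B, D}
read 1: {A, B, D, E}
read 1: {A, B, D, E}
read 0: {A, D, E}
read 1: {A, B, D, E}
read 1: {A, B, D, E}
Final reachable set {A, B, D, E} has 4 states.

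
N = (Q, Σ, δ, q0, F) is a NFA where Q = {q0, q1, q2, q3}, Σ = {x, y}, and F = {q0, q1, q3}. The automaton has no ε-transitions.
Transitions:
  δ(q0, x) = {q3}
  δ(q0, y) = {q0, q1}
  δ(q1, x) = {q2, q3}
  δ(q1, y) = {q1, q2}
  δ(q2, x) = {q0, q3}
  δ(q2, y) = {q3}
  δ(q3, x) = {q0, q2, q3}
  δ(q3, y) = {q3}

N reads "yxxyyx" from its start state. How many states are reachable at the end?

Start: {q0}
read y: {q0, q1}
read x: {q2, q3}
read x: {q0, q2, q3}
read y: {q0, q1, q3}
read y: {q0, q1, q2, q3}
read x: {q0, q2, q3}
Final reachable set {q0, q2, q3} has 3 states.

3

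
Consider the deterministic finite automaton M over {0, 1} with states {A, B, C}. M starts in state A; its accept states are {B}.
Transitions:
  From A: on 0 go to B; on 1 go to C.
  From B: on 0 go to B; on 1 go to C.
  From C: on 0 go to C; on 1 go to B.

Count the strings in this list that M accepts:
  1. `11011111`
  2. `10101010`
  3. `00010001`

2

`11011111`: rejected
`10101010`: accepted
`00010001`: accepted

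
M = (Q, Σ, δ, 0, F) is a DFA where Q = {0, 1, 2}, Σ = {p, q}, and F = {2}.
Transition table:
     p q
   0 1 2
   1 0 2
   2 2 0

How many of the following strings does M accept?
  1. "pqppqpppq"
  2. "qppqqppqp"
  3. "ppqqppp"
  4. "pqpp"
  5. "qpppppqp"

2

"pqppqpppq": accepted
"qppqqppqp": rejected
"ppqqppp": rejected
"pqpp": accepted
"qpppppqp": rejected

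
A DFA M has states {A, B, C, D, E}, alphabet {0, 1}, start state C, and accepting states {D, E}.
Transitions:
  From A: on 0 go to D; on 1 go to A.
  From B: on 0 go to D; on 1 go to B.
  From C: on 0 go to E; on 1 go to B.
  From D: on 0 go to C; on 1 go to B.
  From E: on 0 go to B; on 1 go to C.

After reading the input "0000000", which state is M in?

D

C --0--> E
E --0--> B
B --0--> D
D --0--> C
C --0--> E
E --0--> B
B --0--> D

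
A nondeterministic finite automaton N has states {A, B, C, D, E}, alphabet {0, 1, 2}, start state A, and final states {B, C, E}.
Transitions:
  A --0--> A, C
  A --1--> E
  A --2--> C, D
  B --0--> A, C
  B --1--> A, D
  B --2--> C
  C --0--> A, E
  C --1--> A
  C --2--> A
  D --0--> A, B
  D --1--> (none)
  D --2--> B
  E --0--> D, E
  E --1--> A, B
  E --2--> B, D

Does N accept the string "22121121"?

Start: {A}
read 2: {C, D}
read 2: {A, B}
read 1: {A, D, E}
read 2: {B, C, D}
read 1: {A, D}
read 1: {E}
read 2: {B, D}
read 1: {A, D}
Reachable ∩ accepting = {} — empty.

rejected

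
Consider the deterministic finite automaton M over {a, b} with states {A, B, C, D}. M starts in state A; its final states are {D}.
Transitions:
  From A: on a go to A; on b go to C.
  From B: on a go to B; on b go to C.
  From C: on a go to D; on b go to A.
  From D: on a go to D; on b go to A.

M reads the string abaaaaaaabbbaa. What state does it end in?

A

A --a--> A
A --b--> C
C --a--> D
D --a--> D
D --a--> D
D --a--> D
D --a--> D
D --a--> D
D --a--> D
D --b--> A
A --b--> C
C --b--> A
A --a--> A
A --a--> A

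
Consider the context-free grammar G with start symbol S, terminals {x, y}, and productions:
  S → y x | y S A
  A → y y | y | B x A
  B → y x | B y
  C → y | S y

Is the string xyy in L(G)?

no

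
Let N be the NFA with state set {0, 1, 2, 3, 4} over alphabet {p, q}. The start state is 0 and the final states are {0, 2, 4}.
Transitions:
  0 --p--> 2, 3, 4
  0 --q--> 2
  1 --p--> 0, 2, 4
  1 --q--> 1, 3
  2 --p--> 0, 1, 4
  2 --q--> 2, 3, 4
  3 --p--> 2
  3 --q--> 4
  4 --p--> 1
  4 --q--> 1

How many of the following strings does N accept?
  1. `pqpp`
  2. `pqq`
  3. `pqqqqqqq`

`pqpp`: accepted
`pqq`: accepted
`pqqqqqqq`: accepted

3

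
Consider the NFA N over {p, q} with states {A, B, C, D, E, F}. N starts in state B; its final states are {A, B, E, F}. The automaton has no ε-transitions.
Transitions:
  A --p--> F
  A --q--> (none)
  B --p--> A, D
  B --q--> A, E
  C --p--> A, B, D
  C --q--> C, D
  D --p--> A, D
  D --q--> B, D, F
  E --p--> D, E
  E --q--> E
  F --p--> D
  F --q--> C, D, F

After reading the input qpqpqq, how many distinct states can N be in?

Start: {B}
read q: {A, E}
read p: {D, E, F}
read q: {B, C, D, E, F}
read p: {A, B, D, E}
read q: {A, B, D, E, F}
read q: {A, B, C, D, E, F}
Final reachable set {A, B, C, D, E, F} has 6 states.

6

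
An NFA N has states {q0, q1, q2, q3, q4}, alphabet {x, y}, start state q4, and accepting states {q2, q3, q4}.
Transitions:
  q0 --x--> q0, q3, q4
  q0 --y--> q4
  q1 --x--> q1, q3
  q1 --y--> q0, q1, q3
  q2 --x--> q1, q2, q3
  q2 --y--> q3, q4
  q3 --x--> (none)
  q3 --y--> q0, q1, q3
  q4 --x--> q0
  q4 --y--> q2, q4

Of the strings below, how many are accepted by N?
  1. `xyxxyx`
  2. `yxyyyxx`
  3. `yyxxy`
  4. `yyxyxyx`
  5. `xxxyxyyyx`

`xyxxyx`: accepted
`yxyyyxx`: accepted
`yyxxy`: accepted
`yyxyxyx`: accepted
`xxxyxyyyx`: accepted

5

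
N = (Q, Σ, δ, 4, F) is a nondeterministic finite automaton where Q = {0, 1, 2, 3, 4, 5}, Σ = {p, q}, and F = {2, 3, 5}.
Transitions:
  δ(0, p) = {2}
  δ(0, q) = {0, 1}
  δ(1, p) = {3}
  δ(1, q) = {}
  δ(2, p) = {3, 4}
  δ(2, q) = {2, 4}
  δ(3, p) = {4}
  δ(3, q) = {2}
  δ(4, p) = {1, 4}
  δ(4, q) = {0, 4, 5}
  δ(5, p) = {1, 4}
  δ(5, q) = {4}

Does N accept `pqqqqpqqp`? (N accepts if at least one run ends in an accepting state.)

Start: {4}
read p: {1, 4}
read q: {0, 4, 5}
read q: {0, 1, 4, 5}
read q: {0, 1, 4, 5}
read q: {0, 1, 4, 5}
read p: {1, 2, 3, 4}
read q: {0, 2, 4, 5}
read q: {0, 1, 2, 4, 5}
read p: {1, 2, 3, 4}
Reachable ∩ accepting = {2, 3} — nonempty.

accepted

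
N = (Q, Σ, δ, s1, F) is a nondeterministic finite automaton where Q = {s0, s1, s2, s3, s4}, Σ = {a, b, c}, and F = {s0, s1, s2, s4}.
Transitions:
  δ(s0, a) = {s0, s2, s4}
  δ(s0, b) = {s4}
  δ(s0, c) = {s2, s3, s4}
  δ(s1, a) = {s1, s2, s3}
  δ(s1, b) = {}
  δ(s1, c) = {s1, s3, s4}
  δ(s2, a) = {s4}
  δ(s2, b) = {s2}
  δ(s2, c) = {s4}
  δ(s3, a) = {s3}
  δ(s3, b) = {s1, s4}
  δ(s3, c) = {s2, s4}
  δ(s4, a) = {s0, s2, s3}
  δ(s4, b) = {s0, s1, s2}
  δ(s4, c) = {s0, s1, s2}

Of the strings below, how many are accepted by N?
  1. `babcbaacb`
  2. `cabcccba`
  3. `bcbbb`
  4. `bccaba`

1

`babcbaacb`: rejected
`cabcccba`: accepted
`bcbbb`: rejected
`bccaba`: rejected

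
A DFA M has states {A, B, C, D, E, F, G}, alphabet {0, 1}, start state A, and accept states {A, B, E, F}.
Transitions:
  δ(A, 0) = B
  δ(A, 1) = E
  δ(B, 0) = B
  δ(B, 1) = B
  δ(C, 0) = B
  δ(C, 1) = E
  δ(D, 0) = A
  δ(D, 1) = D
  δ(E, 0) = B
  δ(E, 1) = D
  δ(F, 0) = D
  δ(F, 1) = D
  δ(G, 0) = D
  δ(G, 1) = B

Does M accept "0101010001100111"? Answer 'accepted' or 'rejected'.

A --0--> B
B --1--> B
B --0--> B
B --1--> B
B --0--> B
B --1--> B
B --0--> B
B --0--> B
B --0--> B
B --1--> B
B --1--> B
B --0--> B
B --0--> B
B --1--> B
B --1--> B
B --1--> B
End in state B, which is an accepting state.

accepted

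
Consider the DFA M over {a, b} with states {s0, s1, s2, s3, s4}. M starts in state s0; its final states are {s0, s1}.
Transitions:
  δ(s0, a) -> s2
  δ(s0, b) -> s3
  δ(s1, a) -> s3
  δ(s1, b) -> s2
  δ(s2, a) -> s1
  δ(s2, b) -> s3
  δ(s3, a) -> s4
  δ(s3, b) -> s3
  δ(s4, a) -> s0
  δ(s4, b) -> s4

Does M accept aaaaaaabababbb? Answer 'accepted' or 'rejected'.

rejected

s0 --a--> s2
s2 --a--> s1
s1 --a--> s3
s3 --a--> s4
s4 --a--> s0
s0 --a--> s2
s2 --a--> s1
s1 --b--> s2
s2 --a--> s1
s1 --b--> s2
s2 --a--> s1
s1 --b--> s2
s2 --b--> s3
s3 --b--> s3
End in state s3, which is not an accepting state.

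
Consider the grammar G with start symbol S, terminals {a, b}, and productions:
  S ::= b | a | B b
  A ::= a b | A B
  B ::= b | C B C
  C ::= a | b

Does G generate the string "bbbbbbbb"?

S ⇒ Bb ⇒ CBCb ⇒ bBCb ⇒ bCBCCb ⇒ bbBCCb ⇒ bbCBCCCb ⇒ bbbBCCCb ⇒ bbbbCCCb ⇒ bbbbbCCb ⇒ bbbbbbCb ⇒ bbbbbbbb

yes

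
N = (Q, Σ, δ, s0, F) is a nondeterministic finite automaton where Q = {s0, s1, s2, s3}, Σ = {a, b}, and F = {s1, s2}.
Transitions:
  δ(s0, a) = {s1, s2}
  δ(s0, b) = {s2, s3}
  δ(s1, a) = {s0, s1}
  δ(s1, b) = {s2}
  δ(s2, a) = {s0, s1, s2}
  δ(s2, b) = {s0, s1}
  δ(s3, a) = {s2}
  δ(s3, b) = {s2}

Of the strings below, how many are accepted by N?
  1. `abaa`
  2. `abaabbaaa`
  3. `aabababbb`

3

`abaa`: accepted
`abaabbaaa`: accepted
`aabababbb`: accepted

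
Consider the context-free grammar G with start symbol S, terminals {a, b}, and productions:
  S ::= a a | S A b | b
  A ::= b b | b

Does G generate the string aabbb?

S ⇒ SAb ⇒ aaAb ⇒ aabbb

yes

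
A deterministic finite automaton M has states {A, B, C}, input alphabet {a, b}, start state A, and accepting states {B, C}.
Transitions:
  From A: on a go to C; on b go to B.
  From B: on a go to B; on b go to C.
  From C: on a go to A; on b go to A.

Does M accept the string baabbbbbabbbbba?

accepted

A --b--> B
B --a--> B
B --a--> B
B --b--> C
C --b--> A
A --b--> B
B --b--> C
C --b--> A
A --a--> C
C --b--> A
A --b--> B
B --b--> C
C --b--> A
A --b--> B
B --a--> B
End in state B, which is an accepting state.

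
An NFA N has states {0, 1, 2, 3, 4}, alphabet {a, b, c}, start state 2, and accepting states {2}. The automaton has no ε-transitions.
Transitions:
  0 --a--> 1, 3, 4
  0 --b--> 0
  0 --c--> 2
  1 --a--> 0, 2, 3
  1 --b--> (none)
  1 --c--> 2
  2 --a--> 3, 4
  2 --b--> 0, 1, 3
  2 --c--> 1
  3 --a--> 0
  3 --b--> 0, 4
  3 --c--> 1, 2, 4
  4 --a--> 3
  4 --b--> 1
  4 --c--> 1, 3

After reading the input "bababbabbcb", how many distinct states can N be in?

4

Start: {2}
read b: {0, 1, 3}
read a: {0, 1, 2, 3, 4}
read b: {0, 1, 3, 4}
read a: {0, 1, 2, 3, 4}
read b: {0, 1, 3, 4}
read b: {0, 1, 4}
read a: {0, 1, 2, 3, 4}
read b: {0, 1, 3, 4}
read b: {0, 1, 4}
read c: {1, 2, 3}
read b: {0, 1, 3, 4}
Final reachable set {0, 1, 3, 4} has 4 states.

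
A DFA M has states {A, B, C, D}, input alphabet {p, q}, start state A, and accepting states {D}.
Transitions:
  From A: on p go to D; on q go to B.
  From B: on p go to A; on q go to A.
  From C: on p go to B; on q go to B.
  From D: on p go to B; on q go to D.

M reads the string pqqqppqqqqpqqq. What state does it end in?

D

A --p--> D
D --q--> D
D --q--> D
D --q--> D
D --p--> B
B --p--> A
A --q--> B
B --q--> A
A --q--> B
B --q--> A
A --p--> D
D --q--> D
D --q--> D
D --q--> D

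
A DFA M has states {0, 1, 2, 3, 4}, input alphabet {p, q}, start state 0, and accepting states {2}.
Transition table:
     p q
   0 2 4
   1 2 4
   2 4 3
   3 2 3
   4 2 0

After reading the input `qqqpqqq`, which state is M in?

3

0 --q--> 4
4 --q--> 0
0 --q--> 4
4 --p--> 2
2 --q--> 3
3 --q--> 3
3 --q--> 3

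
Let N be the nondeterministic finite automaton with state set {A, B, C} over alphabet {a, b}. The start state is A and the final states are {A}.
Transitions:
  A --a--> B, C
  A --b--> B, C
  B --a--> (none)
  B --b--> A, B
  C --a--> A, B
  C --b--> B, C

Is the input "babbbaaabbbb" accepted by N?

Start: {A}
read b: {B, C}
read a: {A, B}
read b: {A, B, C}
read b: {A, B, C}
read b: {A, B, C}
read a: {A, B, C}
read a: {A, B, C}
read a: {A, B, C}
read b: {A, B, C}
read b: {A, B, C}
read b: {A, B, C}
read b: {A, B, C}
Reachable ∩ accepting = {A} — nonempty.

accepted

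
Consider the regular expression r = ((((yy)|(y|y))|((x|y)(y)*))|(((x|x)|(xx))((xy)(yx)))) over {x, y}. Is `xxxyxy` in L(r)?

no

Neither (((yy)|(y|y))|((x|y)(y)*)) nor (((x|x)|(xx))((xy)(yx))) matches xxxyxy.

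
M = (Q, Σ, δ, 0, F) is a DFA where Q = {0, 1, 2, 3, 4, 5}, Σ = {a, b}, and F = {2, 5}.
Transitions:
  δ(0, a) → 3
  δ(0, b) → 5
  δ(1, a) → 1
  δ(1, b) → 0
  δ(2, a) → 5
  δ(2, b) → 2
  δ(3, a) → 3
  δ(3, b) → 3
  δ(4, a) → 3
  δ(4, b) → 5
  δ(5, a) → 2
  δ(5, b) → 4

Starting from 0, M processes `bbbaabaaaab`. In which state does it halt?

0 --b--> 5
5 --b--> 4
4 --b--> 5
5 --a--> 2
2 --a--> 5
5 --b--> 4
4 --a--> 3
3 --a--> 3
3 --a--> 3
3 --a--> 3
3 --b--> 3

3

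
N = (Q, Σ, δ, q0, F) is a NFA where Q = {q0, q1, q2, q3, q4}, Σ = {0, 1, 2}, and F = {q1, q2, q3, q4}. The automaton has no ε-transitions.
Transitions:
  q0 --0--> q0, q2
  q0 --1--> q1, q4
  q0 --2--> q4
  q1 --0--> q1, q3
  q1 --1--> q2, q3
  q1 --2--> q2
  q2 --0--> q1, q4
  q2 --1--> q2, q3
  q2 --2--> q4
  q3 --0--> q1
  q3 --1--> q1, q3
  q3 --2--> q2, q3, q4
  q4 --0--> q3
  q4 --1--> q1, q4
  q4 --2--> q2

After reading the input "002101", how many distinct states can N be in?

Start: {q0}
read 0: {q0, q2}
read 0: {q0, q1, q2, q4}
read 2: {q2, q4}
read 1: {q1, q2, q3, q4}
read 0: {q1, q3, q4}
read 1: {q1, q2, q3, q4}
Final reachable set {q1, q2, q3, q4} has 4 states.

4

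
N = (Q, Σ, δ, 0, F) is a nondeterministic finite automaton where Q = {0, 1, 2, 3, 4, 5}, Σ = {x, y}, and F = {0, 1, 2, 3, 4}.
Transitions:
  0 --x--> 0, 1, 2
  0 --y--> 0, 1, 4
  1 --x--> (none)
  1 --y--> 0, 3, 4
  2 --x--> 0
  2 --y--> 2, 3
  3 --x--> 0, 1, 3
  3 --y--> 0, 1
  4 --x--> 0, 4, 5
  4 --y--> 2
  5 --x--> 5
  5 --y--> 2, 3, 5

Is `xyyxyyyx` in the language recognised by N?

accepted

Start: {0}
read x: {0, 1, 2}
read y: {0, 1, 2, 3, 4}
read y: {0, 1, 2, 3, 4}
read x: {0, 1, 2, 3, 4, 5}
read y: {0, 1, 2, 3, 4, 5}
read y: {0, 1, 2, 3, 4, 5}
read y: {0, 1, 2, 3, 4, 5}
read x: {0, 1, 2, 3, 4, 5}
Reachable ∩ accepting = {0, 1, 2, 3, 4} — nonempty.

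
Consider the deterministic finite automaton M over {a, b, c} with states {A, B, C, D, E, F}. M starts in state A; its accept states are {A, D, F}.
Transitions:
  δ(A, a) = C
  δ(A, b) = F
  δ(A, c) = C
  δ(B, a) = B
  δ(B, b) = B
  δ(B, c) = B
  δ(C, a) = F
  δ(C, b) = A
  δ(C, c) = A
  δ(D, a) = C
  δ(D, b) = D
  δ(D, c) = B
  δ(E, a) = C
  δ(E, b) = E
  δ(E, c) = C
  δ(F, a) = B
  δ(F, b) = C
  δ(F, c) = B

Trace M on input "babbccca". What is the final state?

A --b--> F
F --a--> B
B --b--> B
B --b--> B
B --c--> B
B --c--> B
B --c--> B
B --a--> B

B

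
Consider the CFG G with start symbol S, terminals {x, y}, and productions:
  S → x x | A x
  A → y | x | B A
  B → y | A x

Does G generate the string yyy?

no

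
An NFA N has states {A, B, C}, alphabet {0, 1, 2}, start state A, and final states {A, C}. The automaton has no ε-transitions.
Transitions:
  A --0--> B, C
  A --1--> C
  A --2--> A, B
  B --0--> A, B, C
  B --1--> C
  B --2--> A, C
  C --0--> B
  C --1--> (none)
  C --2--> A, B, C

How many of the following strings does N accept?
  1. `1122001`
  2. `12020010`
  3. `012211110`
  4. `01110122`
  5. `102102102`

1

`1122001`: rejected
`12020010`: rejected
`012211110`: rejected
`01110122`: rejected
`102102102`: accepted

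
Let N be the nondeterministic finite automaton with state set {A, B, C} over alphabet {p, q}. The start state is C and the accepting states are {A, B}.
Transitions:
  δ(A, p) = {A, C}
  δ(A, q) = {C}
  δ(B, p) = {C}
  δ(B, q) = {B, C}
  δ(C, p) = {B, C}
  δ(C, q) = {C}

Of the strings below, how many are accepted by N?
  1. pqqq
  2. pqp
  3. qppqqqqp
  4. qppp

4

pqqq: accepted
pqp: accepted
qppqqqqp: accepted
qppp: accepted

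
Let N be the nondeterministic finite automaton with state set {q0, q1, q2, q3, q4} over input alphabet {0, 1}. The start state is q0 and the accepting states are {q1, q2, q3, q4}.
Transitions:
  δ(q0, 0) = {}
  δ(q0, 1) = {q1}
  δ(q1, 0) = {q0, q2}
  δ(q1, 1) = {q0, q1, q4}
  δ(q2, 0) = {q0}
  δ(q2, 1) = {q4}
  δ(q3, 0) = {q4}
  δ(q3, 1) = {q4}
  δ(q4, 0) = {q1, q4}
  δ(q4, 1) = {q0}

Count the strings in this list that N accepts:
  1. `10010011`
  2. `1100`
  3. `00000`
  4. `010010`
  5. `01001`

`10010011`: accepted
`1100`: accepted
`00000`: rejected
`010010`: rejected
`01001`: rejected

2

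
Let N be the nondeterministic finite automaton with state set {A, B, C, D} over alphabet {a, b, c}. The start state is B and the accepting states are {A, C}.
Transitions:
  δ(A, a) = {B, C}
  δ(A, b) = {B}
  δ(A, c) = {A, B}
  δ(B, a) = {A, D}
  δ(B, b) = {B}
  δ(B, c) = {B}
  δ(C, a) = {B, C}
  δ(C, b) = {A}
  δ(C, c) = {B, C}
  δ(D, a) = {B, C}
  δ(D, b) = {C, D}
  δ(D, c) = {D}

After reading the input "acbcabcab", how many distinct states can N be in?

4

Start: {B}
read a: {A, D}
read c: {A, B, D}
read b: {B, C, D}
read c: {B, C, D}
read a: {A, B, C, D}
read b: {A, B, C, D}
read c: {A, B, C, D}
read a: {A, B, C, D}
read b: {A, B, C, D}
Final reachable set {A, B, C, D} has 4 states.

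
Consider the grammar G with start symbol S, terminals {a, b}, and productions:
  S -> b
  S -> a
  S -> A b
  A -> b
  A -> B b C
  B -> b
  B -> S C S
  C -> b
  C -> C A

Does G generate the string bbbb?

yes

S ⇒ Ab ⇒ BbCb ⇒ bbCb ⇒ bbbb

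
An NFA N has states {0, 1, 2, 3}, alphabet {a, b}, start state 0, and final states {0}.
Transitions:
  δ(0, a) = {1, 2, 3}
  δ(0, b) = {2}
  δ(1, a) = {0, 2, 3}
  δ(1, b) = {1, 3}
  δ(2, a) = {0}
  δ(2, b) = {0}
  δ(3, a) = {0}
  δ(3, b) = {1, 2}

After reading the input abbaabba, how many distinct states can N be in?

Start: {0}
read a: {1, 2, 3}
read b: {0, 1, 2, 3}
read b: {0, 1, 2, 3}
read a: {0, 1, 2, 3}
read a: {0, 1, 2, 3}
read b: {0, 1, 2, 3}
read b: {0, 1, 2, 3}
read a: {0, 1, 2, 3}
Final reachable set {0, 1, 2, 3} has 4 states.

4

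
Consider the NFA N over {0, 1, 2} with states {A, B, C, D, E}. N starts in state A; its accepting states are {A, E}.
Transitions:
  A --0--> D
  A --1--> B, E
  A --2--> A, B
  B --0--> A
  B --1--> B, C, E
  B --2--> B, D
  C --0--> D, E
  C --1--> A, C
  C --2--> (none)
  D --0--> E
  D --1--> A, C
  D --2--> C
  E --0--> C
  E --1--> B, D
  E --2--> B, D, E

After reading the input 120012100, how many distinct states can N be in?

Start: {A}
read 1: {B, E}
read 2: {B, D, E}
read 0: {A, C, E}
read 0: {C, D, E}
read 1: {A, B, C, D}
read 2: {A, B, C, D}
read 1: {A, B, C, E}
read 0: {A, C, D, E}
read 0: {C, D, E}
Final reachable set {C, D, E} has 3 states.

3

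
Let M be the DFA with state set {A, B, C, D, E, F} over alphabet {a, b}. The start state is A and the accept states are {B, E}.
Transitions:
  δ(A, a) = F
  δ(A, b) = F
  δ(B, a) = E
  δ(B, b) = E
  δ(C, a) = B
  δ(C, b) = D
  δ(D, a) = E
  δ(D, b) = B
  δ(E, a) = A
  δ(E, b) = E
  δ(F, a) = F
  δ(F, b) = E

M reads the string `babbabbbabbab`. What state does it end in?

F

A --b--> F
F --a--> F
F --b--> E
E --b--> E
E --a--> A
A --b--> F
F --b--> E
E --b--> E
E --a--> A
A --b--> F
F --b--> E
E --a--> A
A --b--> F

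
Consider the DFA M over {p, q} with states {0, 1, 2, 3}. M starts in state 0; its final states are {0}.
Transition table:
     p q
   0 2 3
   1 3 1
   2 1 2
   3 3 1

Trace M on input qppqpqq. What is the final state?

0 --q--> 3
3 --p--> 3
3 --p--> 3
3 --q--> 1
1 --p--> 3
3 --q--> 1
1 --q--> 1

1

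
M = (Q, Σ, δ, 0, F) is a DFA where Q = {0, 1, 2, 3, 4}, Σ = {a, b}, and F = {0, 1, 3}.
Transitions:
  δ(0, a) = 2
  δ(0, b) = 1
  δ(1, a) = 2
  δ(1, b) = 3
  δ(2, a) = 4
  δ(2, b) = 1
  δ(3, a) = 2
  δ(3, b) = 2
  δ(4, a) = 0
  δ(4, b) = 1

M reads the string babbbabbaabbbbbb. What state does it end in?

0 --b--> 1
1 --a--> 2
2 --b--> 1
1 --b--> 3
3 --b--> 2
2 --a--> 4
4 --b--> 1
1 --b--> 3
3 --a--> 2
2 --a--> 4
4 --b--> 1
1 --b--> 3
3 --b--> 2
2 --b--> 1
1 --b--> 3
3 --b--> 2

2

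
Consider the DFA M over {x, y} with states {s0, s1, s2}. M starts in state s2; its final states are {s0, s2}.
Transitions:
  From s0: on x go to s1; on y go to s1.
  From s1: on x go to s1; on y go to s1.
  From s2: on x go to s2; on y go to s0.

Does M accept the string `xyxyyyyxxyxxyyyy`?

rejected

s2 --x--> s2
s2 --y--> s0
s0 --x--> s1
s1 --y--> s1
s1 --y--> s1
s1 --y--> s1
s1 --y--> s1
s1 --x--> s1
s1 --x--> s1
s1 --y--> s1
s1 --x--> s1
s1 --x--> s1
s1 --y--> s1
s1 --y--> s1
s1 --y--> s1
s1 --y--> s1
End in state s1, which is not an accepting state.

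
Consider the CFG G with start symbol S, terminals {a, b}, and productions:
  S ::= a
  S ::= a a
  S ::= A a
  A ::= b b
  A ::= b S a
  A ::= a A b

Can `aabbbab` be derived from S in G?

no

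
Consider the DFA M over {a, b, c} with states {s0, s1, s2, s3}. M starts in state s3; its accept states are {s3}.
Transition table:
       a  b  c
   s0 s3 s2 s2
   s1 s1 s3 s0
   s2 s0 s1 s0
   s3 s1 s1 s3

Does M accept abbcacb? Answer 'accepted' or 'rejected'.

s3 --a--> s1
s1 --b--> s3
s3 --b--> s1
s1 --c--> s0
s0 --a--> s3
s3 --c--> s3
s3 --b--> s1
End in state s1, which is not an accepting state.

rejected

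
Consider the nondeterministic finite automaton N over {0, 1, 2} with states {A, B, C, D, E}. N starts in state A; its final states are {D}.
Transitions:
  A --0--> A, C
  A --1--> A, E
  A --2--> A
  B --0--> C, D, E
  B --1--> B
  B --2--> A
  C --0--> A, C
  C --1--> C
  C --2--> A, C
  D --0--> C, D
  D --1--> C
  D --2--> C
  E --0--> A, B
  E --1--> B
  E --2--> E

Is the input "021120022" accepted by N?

rejected

Start: {A}
read 0: {A, C}
read 2: {A, C}
read 1: {A, C, E}
read 1: {A, B, C, E}
read 2: {A, C, E}
read 0: {A, B, C}
read 0: {A, C, D, E}
read 2: {A, C, E}
read 2: {A, C, E}
Reachable ∩ accepting = {} — empty.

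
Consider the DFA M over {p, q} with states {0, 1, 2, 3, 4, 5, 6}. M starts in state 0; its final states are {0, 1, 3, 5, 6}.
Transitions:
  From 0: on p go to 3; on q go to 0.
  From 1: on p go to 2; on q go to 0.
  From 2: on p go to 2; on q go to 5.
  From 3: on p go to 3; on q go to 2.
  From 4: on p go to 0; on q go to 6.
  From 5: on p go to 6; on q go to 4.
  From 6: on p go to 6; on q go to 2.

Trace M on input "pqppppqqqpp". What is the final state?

6

0 --p--> 3
3 --q--> 2
2 --p--> 2
2 --p--> 2
2 --p--> 2
2 --p--> 2
2 --q--> 5
5 --q--> 4
4 --q--> 6
6 --p--> 6
6 --p--> 6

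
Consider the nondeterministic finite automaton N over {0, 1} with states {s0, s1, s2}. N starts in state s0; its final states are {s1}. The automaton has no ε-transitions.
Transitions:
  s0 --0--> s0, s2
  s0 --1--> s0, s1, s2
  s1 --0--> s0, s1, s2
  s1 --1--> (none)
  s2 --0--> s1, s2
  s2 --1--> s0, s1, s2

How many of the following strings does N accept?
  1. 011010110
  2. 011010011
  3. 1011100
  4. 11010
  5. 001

011010110: accepted
011010011: accepted
1011100: accepted
11010: accepted
001: accepted

5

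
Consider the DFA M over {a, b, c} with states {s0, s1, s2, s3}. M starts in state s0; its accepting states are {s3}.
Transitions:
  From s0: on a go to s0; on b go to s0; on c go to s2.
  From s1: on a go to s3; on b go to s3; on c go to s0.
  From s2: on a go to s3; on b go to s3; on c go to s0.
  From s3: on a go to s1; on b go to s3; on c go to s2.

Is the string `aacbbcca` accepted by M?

s0 --a--> s0
s0 --a--> s0
s0 --c--> s2
s2 --b--> s3
s3 --b--> s3
s3 --c--> s2
s2 --c--> s0
s0 --a--> s0
End in state s0, which is not an accepting state.

rejected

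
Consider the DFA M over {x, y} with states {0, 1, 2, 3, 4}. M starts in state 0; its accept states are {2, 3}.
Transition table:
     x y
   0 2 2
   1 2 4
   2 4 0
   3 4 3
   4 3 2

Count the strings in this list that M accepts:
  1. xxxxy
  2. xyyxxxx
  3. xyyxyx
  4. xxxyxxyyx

2

xxxxy: accepted
xyyxxxx: accepted
xyyxyx: rejected
xxxyxxyyx: rejected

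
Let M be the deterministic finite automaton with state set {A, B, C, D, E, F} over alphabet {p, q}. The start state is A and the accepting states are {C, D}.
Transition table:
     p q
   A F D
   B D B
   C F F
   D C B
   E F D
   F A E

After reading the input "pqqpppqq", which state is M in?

A --p--> F
F --q--> E
E --q--> D
D --p--> C
C --p--> F
F --p--> A
A --q--> D
D --q--> B

B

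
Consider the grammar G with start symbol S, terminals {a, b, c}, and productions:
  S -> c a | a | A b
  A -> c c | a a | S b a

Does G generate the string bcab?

no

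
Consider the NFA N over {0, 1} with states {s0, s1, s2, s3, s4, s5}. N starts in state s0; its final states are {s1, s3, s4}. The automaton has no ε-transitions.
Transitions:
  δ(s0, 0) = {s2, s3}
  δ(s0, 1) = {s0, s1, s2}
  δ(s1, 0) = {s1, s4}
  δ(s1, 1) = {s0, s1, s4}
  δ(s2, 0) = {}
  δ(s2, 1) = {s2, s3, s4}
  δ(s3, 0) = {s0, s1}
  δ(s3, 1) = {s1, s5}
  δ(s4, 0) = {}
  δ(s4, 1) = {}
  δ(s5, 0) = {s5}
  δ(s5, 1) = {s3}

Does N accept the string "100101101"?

accepted

Start: {s0}
read 1: {s0, s1, s2}
read 0: {s1, s2, s3, s4}
read 0: {s0, s1, s4}
read 1: {s0, s1, s2, s4}
read 0: {s1, s2, s3, s4}
read 1: {s0, s1, s2, s3, s4, s5}
read 1: {s0, s1, s2, s3, s4, s5}
read 0: {s0, s1, s2, s3, s4, s5}
read 1: {s0, s1, s2, s3, s4, s5}
Reachable ∩ accepting = {s1, s3, s4} — nonempty.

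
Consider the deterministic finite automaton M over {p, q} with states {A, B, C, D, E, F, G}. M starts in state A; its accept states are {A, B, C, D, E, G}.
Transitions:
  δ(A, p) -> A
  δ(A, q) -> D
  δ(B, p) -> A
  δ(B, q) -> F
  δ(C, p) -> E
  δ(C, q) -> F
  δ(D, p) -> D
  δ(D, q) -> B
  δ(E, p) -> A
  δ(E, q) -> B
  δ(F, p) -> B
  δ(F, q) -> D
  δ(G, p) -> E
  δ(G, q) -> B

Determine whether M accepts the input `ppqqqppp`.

A --p--> A
A --p--> A
A --q--> D
D --q--> B
B --q--> F
F --p--> B
B --p--> A
A --p--> A
End in state A, which is an accepting state.

accepted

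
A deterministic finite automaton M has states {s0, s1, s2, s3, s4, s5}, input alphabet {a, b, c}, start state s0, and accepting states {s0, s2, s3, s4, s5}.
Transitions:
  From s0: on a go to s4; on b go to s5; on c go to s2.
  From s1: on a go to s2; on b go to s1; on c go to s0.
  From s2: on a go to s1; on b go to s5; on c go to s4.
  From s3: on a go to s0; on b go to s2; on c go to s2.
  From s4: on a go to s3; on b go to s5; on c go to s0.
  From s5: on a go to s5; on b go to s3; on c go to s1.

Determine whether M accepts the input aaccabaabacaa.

rejected

s0 --a--> s4
s4 --a--> s3
s3 --c--> s2
s2 --c--> s4
s4 --a--> s3
s3 --b--> s2
s2 --a--> s1
s1 --a--> s2
s2 --b--> s5
s5 --a--> s5
s5 --c--> s1
s1 --a--> s2
s2 --a--> s1
End in state s1, which is not an accepting state.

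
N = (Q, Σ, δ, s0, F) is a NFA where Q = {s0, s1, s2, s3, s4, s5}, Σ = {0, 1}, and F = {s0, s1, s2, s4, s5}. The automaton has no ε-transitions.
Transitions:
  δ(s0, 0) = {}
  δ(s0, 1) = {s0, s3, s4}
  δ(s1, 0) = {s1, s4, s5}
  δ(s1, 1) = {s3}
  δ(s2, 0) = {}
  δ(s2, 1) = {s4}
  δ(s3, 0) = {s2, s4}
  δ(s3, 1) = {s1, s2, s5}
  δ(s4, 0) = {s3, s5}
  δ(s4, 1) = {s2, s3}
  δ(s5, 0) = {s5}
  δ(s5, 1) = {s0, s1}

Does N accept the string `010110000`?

rejected

Start: {s0}
read 0: {}
The reachable set is empty and stays empty for the remaining 8 symbols.
Reachable ∩ accepting = {} — empty.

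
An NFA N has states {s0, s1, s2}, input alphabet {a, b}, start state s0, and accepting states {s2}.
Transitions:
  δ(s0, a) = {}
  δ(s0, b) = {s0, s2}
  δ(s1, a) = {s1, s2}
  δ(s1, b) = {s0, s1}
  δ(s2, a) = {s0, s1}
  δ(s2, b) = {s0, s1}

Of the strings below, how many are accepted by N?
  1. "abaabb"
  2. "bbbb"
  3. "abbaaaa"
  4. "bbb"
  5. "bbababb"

"abaabb": rejected
"bbbb": accepted
"abbaaaa": rejected
"bbb": accepted
"bbababb": accepted

3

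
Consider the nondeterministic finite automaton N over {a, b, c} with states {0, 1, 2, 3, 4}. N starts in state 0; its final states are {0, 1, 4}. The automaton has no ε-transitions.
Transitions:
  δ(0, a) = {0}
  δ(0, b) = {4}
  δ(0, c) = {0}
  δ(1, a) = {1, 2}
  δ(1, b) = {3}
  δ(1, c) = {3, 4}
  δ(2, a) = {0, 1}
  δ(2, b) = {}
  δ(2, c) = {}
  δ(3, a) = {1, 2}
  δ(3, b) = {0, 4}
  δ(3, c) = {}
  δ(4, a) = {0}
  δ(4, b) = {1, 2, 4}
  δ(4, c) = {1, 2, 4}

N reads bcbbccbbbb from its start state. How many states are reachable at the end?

Start: {0}
read b: {4}
read c: {1, 2, 4}
read b: {1, 2, 3, 4}
read b: {0, 1, 2, 3, 4}
read c: {0, 1, 2, 3, 4}
read c: {0, 1, 2, 3, 4}
read b: {0, 1, 2, 3, 4}
read b: {0, 1, 2, 3, 4}
read b: {0, 1, 2, 3, 4}
read b: {0, 1, 2, 3, 4}
Final reachable set {0, 1, 2, 3, 4} has 5 states.

5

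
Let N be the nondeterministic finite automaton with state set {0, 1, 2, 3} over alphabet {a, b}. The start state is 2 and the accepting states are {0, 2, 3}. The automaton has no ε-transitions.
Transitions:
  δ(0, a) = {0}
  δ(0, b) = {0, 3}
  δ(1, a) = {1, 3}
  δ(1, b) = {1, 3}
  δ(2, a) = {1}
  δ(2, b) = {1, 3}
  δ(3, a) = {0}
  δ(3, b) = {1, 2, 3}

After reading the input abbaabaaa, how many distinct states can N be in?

Start: {2}
read a: {1}
read b: {1, 3}
read b: {1, 2, 3}
read a: {0, 1, 3}
read a: {0, 1, 3}
read b: {0, 1, 2, 3}
read a: {0, 1, 3}
read a: {0, 1, 3}
read a: {0, 1, 3}
Final reachable set {0, 1, 3} has 3 states.

3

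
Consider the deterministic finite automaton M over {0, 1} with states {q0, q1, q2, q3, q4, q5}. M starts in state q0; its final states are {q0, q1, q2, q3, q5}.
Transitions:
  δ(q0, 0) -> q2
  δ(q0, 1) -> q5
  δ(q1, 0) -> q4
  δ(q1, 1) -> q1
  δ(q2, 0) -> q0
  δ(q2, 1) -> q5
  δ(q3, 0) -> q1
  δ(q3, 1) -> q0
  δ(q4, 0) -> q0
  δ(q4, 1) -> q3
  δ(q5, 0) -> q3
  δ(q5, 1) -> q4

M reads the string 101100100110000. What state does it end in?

q2

q0 --1--> q5
q5 --0--> q3
q3 --1--> q0
q0 --1--> q5
q5 --0--> q3
q3 --0--> q1
q1 --1--> q1
q1 --0--> q4
q4 --0--> q0
q0 --1--> q5
q5 --1--> q4
q4 --0--> q0
q0 --0--> q2
q2 --0--> q0
q0 --0--> q2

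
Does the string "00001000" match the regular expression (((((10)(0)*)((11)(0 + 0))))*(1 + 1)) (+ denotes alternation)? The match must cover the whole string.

no

No split of 00001000 into u·v has ((((10)(0)*)((11)(0+0))))* matching u and (1+1) matching v.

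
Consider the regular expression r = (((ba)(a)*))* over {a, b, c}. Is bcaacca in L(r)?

bcaacca cannot be split into zero or more pieces each matching ((ba)(a)*).

no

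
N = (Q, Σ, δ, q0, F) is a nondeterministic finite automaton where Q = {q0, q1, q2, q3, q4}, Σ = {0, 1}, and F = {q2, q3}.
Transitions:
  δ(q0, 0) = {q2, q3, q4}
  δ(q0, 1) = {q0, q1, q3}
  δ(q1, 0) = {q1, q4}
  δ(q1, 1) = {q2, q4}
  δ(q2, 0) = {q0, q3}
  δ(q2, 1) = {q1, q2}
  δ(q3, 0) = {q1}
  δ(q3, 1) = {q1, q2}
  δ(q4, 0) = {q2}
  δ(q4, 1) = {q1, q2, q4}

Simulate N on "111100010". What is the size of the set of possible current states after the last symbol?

5

Start: {q0}
read 1: {q0, q1, q3}
read 1: {q0, q1, q2, q3, q4}
read 1: {q0, q1, q2, q3, q4}
read 1: {q0, q1, q2, q3, q4}
read 0: {q0, q1, q2, q3, q4}
read 0: {q0, q1, q2, q3, q4}
read 0: {q0, q1, q2, q3, q4}
read 1: {q0, q1, q2, q3, q4}
read 0: {q0, q1, q2, q3, q4}
Final reachable set {q0, q1, q2, q3, q4} has 5 states.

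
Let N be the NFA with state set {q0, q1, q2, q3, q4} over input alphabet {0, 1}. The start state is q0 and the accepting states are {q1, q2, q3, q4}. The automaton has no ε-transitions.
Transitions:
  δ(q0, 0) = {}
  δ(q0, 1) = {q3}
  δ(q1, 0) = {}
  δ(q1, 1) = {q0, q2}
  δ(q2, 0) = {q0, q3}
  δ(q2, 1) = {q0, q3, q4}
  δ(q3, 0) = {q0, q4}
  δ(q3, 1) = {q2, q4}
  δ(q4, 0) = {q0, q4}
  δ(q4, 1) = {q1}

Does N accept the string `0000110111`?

rejected

Start: {q0}
read 0: {}
The reachable set is empty and stays empty for the remaining 9 symbols.
Reachable ∩ accepting = {} — empty.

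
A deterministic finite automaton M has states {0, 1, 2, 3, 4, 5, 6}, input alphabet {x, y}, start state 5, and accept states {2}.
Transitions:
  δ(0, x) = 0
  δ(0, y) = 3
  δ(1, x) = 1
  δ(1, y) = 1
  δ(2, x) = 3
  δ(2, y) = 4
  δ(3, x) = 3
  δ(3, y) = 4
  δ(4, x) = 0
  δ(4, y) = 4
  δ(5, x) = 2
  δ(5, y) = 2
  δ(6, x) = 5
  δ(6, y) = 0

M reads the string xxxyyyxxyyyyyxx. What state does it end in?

0

5 --x--> 2
2 --x--> 3
3 --x--> 3
3 --y--> 4
4 --y--> 4
4 --y--> 4
4 --x--> 0
0 --x--> 0
0 --y--> 3
3 --y--> 4
4 --y--> 4
4 --y--> 4
4 --y--> 4
4 --x--> 0
0 --x--> 0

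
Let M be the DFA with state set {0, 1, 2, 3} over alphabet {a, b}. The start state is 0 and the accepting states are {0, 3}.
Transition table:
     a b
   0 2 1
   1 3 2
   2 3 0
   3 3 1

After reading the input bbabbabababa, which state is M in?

0 --b--> 1
1 --b--> 2
2 --a--> 3
3 --b--> 1
1 --b--> 2
2 --a--> 3
3 --b--> 1
1 --a--> 3
3 --b--> 1
1 --a--> 3
3 --b--> 1
1 --a--> 3

3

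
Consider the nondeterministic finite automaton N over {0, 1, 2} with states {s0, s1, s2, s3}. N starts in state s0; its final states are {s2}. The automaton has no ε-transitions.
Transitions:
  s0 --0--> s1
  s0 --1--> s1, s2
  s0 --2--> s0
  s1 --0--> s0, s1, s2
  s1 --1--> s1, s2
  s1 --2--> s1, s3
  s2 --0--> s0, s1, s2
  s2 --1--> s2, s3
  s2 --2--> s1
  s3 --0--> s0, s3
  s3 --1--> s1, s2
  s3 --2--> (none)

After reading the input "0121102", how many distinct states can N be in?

3

Start: {s0}
read 0: {s1}
read 1: {s1, s2}
read 2: {s1, s3}
read 1: {s1, s2}
read 1: {s1, s2, s3}
read 0: {s0, s1, s2, s3}
read 2: {s0, s1, s3}
Final reachable set {s0, s1, s3} has 3 states.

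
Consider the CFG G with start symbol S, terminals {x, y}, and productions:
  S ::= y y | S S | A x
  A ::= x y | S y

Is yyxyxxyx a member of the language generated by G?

yes

S ⇒ SS ⇒ SSS ⇒ yySS ⇒ yyAxS ⇒ yyxyxS ⇒ yyxyxAx ⇒ yyxyxxyx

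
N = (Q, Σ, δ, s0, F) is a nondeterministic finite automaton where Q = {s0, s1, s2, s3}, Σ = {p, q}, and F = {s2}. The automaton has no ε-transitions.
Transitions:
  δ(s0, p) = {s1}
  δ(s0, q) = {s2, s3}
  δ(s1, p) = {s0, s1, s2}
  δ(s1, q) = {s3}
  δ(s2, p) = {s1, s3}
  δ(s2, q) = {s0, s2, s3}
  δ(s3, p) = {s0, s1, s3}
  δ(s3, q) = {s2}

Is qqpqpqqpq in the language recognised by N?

accepted

Start: {s0}
read q: {s2, s3}
read q: {s0, s2, s3}
read p: {s0, s1, s3}
read q: {s2, s3}
read p: {s0, s1, s3}
read q: {s2, s3}
read q: {s0, s2, s3}
read p: {s0, s1, s3}
read q: {s2, s3}
Reachable ∩ accepting = {s2} — nonempty.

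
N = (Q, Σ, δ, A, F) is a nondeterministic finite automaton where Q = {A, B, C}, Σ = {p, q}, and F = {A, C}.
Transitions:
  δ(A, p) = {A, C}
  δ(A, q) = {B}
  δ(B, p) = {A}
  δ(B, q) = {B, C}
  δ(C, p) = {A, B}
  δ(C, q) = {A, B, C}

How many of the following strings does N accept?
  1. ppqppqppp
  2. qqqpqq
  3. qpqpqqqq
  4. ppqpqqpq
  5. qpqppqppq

ppqppqppp: accepted
qqqpqq: accepted
qpqpqqqq: accepted
ppqpqqpq: accepted
qpqppqppq: accepted

5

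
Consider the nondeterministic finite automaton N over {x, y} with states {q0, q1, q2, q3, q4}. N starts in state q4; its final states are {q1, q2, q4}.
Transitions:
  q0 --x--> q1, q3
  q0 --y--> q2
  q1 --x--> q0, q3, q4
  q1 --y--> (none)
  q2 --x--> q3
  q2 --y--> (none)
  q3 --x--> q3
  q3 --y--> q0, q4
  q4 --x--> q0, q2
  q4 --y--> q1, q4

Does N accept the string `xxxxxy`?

accepted

Start: {q4}
read x: {q0, q2}
read x: {q1, q3}
read x: {q0, q3, q4}
read x: {q0, q1, q2, q3}
read x: {q0, q1, q3, q4}
read y: {q0, q1, q2, q4}
Reachable ∩ accepting = {q1, q2, q4} — nonempty.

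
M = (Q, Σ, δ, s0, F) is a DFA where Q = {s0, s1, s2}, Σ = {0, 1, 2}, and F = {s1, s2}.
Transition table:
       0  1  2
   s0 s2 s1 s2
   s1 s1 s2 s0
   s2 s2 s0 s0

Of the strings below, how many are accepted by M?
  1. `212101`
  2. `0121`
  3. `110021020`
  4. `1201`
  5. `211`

2

`212101`: rejected
`0121`: rejected
`110021020`: accepted
`1201`: rejected
`211`: accepted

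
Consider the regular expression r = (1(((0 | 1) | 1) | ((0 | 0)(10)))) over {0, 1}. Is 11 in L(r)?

Split as 1·1: 1 matches 1 and (((0|1)|1)|((0|0)(10))) matches 1.

yes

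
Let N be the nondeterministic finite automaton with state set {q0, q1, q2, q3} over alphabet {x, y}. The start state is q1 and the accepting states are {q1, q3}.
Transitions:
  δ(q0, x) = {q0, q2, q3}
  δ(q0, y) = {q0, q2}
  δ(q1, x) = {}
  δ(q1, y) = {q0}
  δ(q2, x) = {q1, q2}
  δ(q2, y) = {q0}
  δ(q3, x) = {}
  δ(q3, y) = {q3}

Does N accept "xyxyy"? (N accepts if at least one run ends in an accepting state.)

rejected

Start: {q1}
read x: {}
The reachable set is empty and stays empty for the remaining 4 symbols.
Reachable ∩ accepting = {} — empty.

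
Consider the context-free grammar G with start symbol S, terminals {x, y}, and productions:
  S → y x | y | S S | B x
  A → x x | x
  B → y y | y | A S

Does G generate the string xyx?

yes

S ⇒ Bx ⇒ ASx ⇒ xSx ⇒ xyx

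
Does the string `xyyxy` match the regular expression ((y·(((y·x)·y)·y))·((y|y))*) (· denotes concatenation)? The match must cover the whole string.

No split of xyyxy into u·v has (y·(((y·x)·y)·y)) matching u and ((y|y))* matching v.

no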